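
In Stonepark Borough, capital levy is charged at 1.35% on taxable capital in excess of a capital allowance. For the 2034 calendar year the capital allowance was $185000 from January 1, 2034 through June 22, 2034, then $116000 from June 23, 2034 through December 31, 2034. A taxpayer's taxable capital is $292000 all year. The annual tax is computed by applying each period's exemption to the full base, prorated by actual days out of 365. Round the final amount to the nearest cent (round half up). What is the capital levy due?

January 1 – June 22, 2034: 173 days, exemption $185000 → ($292000 − $185000) × 1.35% × 173/365 = $684.6534
June 23 – December 31, 2034: 192 days, exemption $116000 → ($292000 − $116000) × 1.35% × 192/365 = $1249.8411
Total = $1934.4945

$1934.49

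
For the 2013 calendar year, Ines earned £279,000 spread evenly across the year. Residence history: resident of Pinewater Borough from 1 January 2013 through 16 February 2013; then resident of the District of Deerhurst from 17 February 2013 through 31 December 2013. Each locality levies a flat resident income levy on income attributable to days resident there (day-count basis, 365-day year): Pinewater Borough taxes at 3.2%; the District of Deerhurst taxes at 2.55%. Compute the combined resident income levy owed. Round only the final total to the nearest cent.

£7,348.02

Pinewater Borough, 1 January – 16 February 2013: 47 days → £279,000 × 3.2% × 47/365 = £1,149.6329
The District of Deerhurst, 17 February – 31 December 2013: 318 days → £279,000 × 2.55% × 318/365 = £6,198.3863
Total = £7,348.0192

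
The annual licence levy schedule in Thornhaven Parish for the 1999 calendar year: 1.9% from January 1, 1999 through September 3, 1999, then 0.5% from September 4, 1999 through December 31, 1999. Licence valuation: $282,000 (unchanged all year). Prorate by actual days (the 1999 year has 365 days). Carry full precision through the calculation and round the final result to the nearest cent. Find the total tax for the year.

January 1 – September 3, 1999: 246 days at 1.9% → $282,000 × 1.9% × 246/365 = $3,611.1452
September 4 – December 31, 1999: 119 days at 0.5% → $282,000 × 0.5% × 119/365 = $459.6986
Total = $4,070.8438

$4,070.84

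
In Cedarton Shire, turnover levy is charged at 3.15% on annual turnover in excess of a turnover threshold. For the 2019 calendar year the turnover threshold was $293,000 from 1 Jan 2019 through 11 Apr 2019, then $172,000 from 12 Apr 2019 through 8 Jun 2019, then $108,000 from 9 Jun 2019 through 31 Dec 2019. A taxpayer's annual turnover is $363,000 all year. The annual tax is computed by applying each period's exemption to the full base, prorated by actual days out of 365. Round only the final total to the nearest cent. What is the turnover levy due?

$6,099.61

1 Jan – 11 Apr 2019: 101 days, exemption $293,000 → ($363,000 − $293,000) × 3.15% × 101/365 = $610.1507
12 Apr – 8 Jun 2019: 58 days, exemption $172,000 → ($363,000 − $172,000) × 3.15% × 58/365 = $956.0466
9 Jun – 31 Dec 2019: 206 days, exemption $108,000 → ($363,000 − $108,000) × 3.15% × 206/365 = $4,533.4110
Total = $6,099.6082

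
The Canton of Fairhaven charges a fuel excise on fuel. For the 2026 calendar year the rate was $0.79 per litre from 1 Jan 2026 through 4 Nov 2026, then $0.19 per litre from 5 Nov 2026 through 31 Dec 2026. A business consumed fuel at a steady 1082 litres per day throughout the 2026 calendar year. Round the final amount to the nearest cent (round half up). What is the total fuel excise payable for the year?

1 Jan – 4 Nov 2026: 308 days × 1082 litres/day = 333,256 litres at $0.79/litre → $263,272.24
5 Nov – 31 Dec 2026: 57 days × 1082 litres/day = 61,674 litres at $0.19/litre → $11,718.06

$274,990.30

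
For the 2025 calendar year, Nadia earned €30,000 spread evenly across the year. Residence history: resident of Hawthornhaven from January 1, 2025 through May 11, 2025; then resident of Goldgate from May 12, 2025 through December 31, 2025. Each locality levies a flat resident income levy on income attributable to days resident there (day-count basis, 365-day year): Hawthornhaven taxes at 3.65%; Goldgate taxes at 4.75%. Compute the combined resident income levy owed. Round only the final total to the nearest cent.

€1,306.56

Hawthornhaven, January 1 – May 11, 2025: 131 days → €30,000 × 3.65% × 131/365 = €393.0000
Goldgate, May 12 – December 31, 2025: 234 days → €30,000 × 4.75% × 234/365 = €913.5616
Total = €1,306.5616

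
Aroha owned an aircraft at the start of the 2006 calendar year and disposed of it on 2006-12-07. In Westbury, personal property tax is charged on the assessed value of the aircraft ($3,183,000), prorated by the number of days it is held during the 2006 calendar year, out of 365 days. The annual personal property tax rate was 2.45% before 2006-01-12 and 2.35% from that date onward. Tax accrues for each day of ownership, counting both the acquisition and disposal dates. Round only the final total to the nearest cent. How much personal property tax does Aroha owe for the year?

$69,978.04

2006-01-01 to 2006-01-11: 11 days at 2.45% → $3,183,000 × 2.45% × 11/365 = $2,350.1877
2006-01-12 to 2006-12-07: 330 days at 2.35% → $3,183,000 × 2.35% × 330/365 = $67,627.8493
Total = $69,978.0370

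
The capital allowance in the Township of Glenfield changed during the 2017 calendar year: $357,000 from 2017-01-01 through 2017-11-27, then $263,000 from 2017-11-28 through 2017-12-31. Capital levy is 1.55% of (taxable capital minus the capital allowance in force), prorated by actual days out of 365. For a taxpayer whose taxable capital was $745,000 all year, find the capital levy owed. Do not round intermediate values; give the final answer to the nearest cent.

2017-01-01 to 2017-11-27: 331 days, exemption $357,000 → ($745,000 − $357,000) × 1.55% × 331/365 = $5,453.7918
2017-11-28 to 2017-12-31: 34 days, exemption $263,000 → ($745,000 − $263,000) × 1.55% × 34/365 = $695.9288
Total = $6,149.7205

$6,149.72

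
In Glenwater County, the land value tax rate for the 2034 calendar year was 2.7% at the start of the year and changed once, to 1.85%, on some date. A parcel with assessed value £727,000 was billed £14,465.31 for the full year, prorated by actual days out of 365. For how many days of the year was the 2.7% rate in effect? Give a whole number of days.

Let d = days at the first rate; then 365 − d days at the second rate.
£727,000 × [2.7%·d + 1.85%·(365−d)] / 365 = £14,465.31
Solving gives d = 60, so the new rate took effect on 2 Mar 2034.

60 days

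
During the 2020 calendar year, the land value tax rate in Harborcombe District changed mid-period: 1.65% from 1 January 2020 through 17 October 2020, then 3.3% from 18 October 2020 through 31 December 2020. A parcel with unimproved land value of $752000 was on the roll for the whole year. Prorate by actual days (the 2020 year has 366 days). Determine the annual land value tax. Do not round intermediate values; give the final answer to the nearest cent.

$14950.62

1 January – 17 October 2020: 291 days at 1.65% → $752000 × 1.65% × 291/366 = $9865.3770
18 October – 31 December 2020: 75 days at 3.3% → $752000 × 3.3% × 75/366 = $5085.2459
Total = $14950.6230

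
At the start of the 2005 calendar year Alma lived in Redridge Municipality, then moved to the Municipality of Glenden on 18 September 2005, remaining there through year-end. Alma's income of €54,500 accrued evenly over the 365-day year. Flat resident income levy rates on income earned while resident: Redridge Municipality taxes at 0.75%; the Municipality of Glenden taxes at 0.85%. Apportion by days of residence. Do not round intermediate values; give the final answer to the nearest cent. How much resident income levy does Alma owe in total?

€424.43

Redridge Municipality, 1 January – 17 September 2005: 260 days → €54,500 × 0.75% × 260/365 = €291.1644
The Municipality of Glenden, 18 September – 31 December 2005: 105 days → €54,500 × 0.85% × 105/365 = €133.2637
Total = €424.4281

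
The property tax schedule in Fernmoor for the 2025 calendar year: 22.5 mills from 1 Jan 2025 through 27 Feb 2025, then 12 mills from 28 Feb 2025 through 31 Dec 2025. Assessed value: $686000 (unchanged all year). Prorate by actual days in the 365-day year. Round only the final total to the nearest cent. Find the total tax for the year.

$9376.59

1 Jan – 27 Feb 2025: 58 days at 22.5 mills → $686000 × 2.25% × 58/365 = $2452.6849
28 Feb – 31 Dec 2025: 307 days at 12 mills → $686000 × 1.2% × 307/365 = $6923.9014
Total = $9376.5863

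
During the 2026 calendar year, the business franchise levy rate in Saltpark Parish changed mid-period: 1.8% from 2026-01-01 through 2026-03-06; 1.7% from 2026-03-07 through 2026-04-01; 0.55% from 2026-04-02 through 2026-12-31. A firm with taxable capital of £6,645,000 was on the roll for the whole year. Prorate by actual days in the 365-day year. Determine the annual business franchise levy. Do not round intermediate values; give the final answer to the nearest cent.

£56,782.89

2026-01-01 to 2026-03-06: 65 days at 1.8% → £6,645,000 × 1.8% × 65/365 = £21,300.4110
2026-03-07 to 2026-04-01: 26 days at 1.7% → £6,645,000 × 1.7% × 26/365 = £8,046.8219
2026-04-02 to 2026-12-31: 274 days at 0.55% → £6,645,000 × 0.55% × 274/365 = £27,435.6575
Total = £56,782.8904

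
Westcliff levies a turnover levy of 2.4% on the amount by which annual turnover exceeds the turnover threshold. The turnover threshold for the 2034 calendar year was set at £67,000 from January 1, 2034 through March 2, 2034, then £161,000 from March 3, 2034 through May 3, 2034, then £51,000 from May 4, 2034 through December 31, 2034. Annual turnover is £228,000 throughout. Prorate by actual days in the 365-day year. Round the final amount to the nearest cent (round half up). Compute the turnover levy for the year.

£3,735.39

January 1 – March 2, 2034: 61 days, exemption £67,000 → (£228,000 − £67,000) × 2.4% × 61/365 = £645.7644
March 3 – May 3, 2034: 62 days, exemption £161,000 → (£228,000 − £161,000) × 2.4% × 62/365 = £273.1397
May 4 – December 31, 2034: 242 days, exemption £51,000 → (£228,000 − £51,000) × 2.4% × 242/365 = £2,816.4822
Total = £3,735.3863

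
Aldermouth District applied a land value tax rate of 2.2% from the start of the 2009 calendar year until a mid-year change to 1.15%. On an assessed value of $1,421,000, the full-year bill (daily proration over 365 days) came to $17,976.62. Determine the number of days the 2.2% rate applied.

40 days

Let d = days at the first rate; then 365 − d days at the second rate.
$1,421,000 × [2.2%·d + 1.15%·(365−d)] / 365 = $17,976.62
Solving gives d = 40, so the new rate took effect on 10 February 2009.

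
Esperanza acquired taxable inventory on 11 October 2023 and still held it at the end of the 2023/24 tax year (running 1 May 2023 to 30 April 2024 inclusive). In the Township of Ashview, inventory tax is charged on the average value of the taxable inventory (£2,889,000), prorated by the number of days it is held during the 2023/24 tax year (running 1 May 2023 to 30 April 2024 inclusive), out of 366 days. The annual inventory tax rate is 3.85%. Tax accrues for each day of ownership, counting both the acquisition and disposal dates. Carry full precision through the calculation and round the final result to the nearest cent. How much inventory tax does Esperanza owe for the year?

Days held (11 October 2023 – 30 April 2024): 203 out of 366
Tax = £2,889,000 × 3.85% × 203/366 = £61,691.2008

£61,691.20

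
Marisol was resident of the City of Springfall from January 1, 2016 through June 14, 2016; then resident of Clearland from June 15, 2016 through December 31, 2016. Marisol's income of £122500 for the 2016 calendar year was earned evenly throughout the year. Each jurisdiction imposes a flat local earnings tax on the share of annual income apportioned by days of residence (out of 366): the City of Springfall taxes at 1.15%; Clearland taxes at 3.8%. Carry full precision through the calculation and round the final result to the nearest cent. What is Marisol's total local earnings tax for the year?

£3182.66

The City of Springfall, January 1 – June 14, 2016: 166 days → £122500 × 1.15% × 166/366 = £638.9413
Clearland, June 15 – December 31, 2016: 200 days → £122500 × 3.8% × 200/366 = £2543.7158
Total = £3182.6571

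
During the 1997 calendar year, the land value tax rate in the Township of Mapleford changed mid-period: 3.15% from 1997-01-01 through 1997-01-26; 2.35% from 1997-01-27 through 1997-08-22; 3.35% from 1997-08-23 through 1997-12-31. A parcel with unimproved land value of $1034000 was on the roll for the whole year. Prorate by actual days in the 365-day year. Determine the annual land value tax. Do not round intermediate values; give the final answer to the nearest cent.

$28599.31

1997-01-01 to 1997-01-26: 26 days at 3.15% → $1034000 × 3.15% × 26/365 = $2320.1260
1997-01-27 to 1997-08-22: 208 days at 2.35% → $1034000 × 2.35% × 208/365 = $13847.1014
1997-08-23 to 1997-12-31: 131 days at 3.35% → $1034000 × 3.35% × 131/365 = $12432.0795
Total = $28599.3068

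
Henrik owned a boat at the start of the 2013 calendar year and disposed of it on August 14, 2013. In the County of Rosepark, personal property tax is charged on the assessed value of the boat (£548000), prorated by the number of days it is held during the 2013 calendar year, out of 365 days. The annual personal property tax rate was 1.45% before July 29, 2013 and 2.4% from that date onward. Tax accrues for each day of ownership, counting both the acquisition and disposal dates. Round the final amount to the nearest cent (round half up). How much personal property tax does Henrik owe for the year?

January 1 – July 28, 2013: 209 days at 1.45% → £548000 × 1.45% × 209/365 = £4549.9014
July 29 – August 14, 2013: 17 days at 2.4% → £548000 × 2.4% × 17/365 = £612.5589
Total = £5162.4603

£5162.46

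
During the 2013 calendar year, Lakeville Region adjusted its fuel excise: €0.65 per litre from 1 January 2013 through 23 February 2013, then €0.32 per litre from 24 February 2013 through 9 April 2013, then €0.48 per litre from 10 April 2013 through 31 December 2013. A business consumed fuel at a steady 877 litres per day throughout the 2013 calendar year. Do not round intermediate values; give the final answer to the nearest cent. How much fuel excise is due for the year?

€155386.86

1 January – 23 February 2013: 54 days × 877 litres/day = 47,358 litres at €0.65/litre → €30782.70
24 February – 9 April 2013: 45 days × 877 litres/day = 39,465 litres at €0.32/litre → €12628.80
10 April – 31 December 2013: 266 days × 877 litres/day = 233,282 litres at €0.48/litre → €111975.36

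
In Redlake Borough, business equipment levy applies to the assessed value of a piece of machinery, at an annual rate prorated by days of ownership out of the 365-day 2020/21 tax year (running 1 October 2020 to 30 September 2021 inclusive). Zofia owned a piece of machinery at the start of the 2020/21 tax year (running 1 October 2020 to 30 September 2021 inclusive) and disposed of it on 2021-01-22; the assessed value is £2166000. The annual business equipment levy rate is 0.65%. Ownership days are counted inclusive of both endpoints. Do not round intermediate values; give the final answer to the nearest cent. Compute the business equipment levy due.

£4397.28

Days held (2020-10-01 to 2021-01-22): 114 out of 365
Tax = £2166000 × 0.65% × 114/365 = £4397.2767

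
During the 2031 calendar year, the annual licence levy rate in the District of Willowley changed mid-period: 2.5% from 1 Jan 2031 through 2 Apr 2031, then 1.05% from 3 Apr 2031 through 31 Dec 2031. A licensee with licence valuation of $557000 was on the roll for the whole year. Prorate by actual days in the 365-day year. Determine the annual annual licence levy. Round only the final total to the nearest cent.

1 Jan – 2 Apr 2031: 92 days at 2.5% → $557000 × 2.5% × 92/365 = $3509.8630
3 Apr – 31 Dec 2031: 273 days at 1.05% → $557000 × 1.05% × 273/365 = $4374.3575
Total = $7884.2205

$7884.22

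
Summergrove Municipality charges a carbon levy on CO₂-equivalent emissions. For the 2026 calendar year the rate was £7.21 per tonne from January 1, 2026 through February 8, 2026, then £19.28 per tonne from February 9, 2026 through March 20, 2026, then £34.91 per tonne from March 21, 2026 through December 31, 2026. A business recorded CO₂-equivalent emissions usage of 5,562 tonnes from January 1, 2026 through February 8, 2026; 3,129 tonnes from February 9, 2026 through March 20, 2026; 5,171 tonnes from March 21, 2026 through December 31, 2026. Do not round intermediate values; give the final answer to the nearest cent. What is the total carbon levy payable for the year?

January 1 – February 8, 2026: 5,562 tonnes at £7.21/tonne → £40102.02
February 9 – March 20, 2026: 3,129 tonnes at £19.28/tonne → £60327.12
March 21 – December 31, 2026: 5,171 tonnes at £34.91/tonne → £180519.61

£280948.75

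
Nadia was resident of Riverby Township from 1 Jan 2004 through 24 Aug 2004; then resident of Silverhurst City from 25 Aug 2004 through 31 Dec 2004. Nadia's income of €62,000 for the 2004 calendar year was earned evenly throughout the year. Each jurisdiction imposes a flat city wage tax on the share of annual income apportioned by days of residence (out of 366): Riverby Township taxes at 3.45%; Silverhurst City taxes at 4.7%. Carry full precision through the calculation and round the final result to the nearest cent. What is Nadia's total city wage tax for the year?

Riverby Township, 1 Jan – 24 Aug 2004: 237 days → €62,000 × 3.45% × 237/366 = €1,385.0902
Silverhurst City, 25 Aug – 31 Dec 2004: 129 days → €62,000 × 4.7% × 129/366 = €1,027.0656
Total = €2,412.1557

€2,412.16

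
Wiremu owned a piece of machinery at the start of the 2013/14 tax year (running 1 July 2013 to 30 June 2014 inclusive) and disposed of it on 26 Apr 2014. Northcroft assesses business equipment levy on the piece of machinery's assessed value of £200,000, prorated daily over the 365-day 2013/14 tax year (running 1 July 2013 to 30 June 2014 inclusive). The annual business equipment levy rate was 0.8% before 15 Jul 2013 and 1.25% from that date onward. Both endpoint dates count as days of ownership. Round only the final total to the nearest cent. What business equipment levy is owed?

1 Jul – 14 Jul 2013: 14 days at 0.8% → £200,000 × 0.8% × 14/365 = £61.3699
15 Jul 2013 – 26 Apr 2014: 286 days at 1.25% → £200,000 × 1.25% × 286/365 = £1,958.9041
Total = £2,020.2740

£2,020.27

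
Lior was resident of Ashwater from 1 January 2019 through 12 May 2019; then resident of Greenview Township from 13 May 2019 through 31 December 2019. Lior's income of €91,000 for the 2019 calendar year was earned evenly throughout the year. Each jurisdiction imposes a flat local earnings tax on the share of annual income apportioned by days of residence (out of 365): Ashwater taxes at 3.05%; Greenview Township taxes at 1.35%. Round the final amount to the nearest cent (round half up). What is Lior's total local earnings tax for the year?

€1,787.96

Ashwater, 1 January – 12 May 2019: 132 days → €91,000 × 3.05% × 132/365 = €1,003.7425
Greenview Township, 13 May – 31 December 2019: 233 days → €91,000 × 1.35% × 233/365 = €784.2205
Total = €1,787.9630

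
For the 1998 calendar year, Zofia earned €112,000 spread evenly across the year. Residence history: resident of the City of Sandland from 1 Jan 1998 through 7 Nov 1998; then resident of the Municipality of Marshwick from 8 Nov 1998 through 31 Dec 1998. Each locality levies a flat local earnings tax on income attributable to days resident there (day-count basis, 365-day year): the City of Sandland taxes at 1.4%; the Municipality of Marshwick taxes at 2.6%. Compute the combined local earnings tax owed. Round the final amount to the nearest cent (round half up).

€1,766.84

The City of Sandland, 1 Jan – 7 Nov 1998: 311 days → €112,000 × 1.4% × 311/365 = €1,336.0219
The Municipality of Marshwick, 8 Nov – 31 Dec 1998: 54 days → €112,000 × 2.6% × 54/365 = €430.8164
Total = €1,766.8384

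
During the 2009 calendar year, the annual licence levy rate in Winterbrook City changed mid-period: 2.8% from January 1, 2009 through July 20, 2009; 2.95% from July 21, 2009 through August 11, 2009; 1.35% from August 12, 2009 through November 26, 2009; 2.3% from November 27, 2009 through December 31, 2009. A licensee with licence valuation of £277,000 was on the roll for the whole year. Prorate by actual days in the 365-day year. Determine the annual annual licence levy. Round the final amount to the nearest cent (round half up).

£6,470.80

January 1 – July 20, 2009: 201 days at 2.8% → £277,000 × 2.8% × 201/365 = £4,271.1123
July 21 – August 11, 2009: 22 days at 2.95% → £277,000 × 2.95% × 22/365 = £492.5288
August 12 – November 26, 2009: 107 days at 1.35% → £277,000 × 1.35% × 107/365 = £1,096.2370
November 27 – December 31, 2009: 35 days at 2.3% → £277,000 × 2.3% × 35/365 = £610.9178
Total = £6,470.7959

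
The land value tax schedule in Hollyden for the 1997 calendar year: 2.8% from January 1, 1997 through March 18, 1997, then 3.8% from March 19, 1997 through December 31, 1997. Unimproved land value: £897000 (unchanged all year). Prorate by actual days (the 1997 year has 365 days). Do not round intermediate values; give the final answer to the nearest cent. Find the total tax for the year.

January 1 – March 18, 1997: 77 days at 2.8% → £897000 × 2.8% × 77/365 = £5298.4438
March 19 – December 31, 1997: 288 days at 3.8% → £897000 × 3.8% × 288/365 = £26895.2548
Total = £32193.6986

£32193.70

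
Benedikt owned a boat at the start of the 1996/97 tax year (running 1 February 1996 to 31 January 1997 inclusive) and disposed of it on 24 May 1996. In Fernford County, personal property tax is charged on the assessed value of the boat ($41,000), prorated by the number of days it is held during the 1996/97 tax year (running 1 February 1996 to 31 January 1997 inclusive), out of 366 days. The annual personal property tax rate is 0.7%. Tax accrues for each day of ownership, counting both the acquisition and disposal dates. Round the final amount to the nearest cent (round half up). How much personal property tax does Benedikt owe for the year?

Days held (1 Feb – 24 May 1996): 114 out of 366
Tax = $41,000 × 0.7% × 114/366 = $89.3934

$89.39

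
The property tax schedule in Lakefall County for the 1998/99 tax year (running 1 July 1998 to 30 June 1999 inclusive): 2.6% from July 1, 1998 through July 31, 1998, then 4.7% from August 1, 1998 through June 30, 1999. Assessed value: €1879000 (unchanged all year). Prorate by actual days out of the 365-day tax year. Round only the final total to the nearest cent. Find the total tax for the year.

July 1 – July 31, 1998: 31 days at 2.6% → €1879000 × 2.6% × 31/365 = €4149.2438
August 1, 1998 – June 30, 1999: 334 days at 4.7% → €1879000 × 4.7% × 334/365 = €80812.4438
Total = €84961.6877

€84961.69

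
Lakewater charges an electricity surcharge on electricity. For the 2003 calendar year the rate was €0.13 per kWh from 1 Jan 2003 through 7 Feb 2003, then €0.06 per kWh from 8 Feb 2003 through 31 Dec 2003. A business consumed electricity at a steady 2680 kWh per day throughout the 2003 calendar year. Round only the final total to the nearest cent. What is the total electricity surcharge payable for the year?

€65,820.80

1 Jan – 7 Feb 2003: 38 days × 2680 kWh/day = 101,840 kWh at €0.13/kWh → €13,239.20
8 Feb – 31 Dec 2003: 327 days × 2680 kWh/day = 876,360 kWh at €0.06/kWh → €52,581.60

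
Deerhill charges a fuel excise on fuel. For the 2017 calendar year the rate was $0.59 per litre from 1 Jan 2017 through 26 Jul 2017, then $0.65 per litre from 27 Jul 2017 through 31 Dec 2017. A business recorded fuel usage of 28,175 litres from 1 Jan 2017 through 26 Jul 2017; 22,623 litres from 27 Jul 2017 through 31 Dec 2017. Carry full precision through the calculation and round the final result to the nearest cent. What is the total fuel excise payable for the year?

1 Jan – 26 Jul 2017: 28,175 litres at $0.59/litre → $16,623.25
27 Jul – 31 Dec 2017: 22,623 litres at $0.65/litre → $14,704.95

$31,328.20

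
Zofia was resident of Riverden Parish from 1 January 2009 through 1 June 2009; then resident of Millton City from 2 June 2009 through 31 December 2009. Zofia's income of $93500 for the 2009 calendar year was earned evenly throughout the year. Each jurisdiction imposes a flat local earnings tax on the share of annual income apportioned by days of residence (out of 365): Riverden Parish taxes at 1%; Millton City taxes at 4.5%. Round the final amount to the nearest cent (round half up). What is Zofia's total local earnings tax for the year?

Riverden Parish, 1 January – 1 June 2009: 152 days → $93500 × 1% × 152/365 = $389.3699
Millton City, 2 June – 31 December 2009: 213 days → $93500 × 4.5% × 213/365 = $2455.3356
Total = $2844.7055

$2844.71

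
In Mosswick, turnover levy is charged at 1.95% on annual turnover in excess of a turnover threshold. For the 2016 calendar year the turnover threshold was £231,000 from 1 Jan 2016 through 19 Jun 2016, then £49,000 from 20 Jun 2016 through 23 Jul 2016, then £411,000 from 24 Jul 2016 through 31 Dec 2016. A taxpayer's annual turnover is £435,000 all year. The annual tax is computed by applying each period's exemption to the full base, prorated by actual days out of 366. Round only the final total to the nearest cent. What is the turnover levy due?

1 Jan – 19 Jun 2016: 171 days, exemption £231,000 → (£435,000 − £231,000) × 1.95% × 171/366 = £1,858.5738
20 Jun – 23 Jul 2016: 34 days, exemption £49,000 → (£435,000 − £49,000) × 1.95% × 34/366 = £699.2295
24 Jul – 31 Dec 2016: 161 days, exemption £411,000 → (£435,000 − £411,000) × 1.95% × 161/366 = £205.8689
Total = £2,763.6721

£2,763.67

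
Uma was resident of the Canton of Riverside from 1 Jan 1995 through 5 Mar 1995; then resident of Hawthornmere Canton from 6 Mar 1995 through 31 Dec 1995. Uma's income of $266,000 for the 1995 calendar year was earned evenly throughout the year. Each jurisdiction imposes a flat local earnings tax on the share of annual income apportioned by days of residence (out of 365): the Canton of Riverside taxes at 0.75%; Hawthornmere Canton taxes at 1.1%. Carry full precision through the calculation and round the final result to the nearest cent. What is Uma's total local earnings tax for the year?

The Canton of Riverside, 1 Jan – 5 Mar 1995: 64 days → $266,000 × 0.75% × 64/365 = $349.8082
Hawthornmere Canton, 6 Mar – 31 Dec 1995: 301 days → $266,000 × 1.1% × 301/365 = $2,412.9479
Total = $2,762.7562

$2,762.76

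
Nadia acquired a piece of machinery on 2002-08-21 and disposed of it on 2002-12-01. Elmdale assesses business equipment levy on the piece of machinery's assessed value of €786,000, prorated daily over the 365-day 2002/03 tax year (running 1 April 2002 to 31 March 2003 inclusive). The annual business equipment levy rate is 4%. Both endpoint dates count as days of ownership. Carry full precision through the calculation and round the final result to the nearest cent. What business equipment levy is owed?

Days held (2002-08-21 to 2002-12-01): 103 out of 365
Tax = €786,000 × 4% × 103/365 = €8,872.1096

€8,872.11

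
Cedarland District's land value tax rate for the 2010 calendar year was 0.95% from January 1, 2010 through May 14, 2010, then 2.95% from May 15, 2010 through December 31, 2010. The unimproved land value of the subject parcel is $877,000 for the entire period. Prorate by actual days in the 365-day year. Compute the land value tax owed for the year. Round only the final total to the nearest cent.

January 1 – May 14, 2010: 134 days at 0.95% → $877,000 × 0.95% × 134/365 = $3,058.6877
May 15 – December 31, 2010: 231 days at 2.95% → $877,000 × 2.95% × 231/365 = $16,373.4699
Total = $19,432.1575

$19,432.16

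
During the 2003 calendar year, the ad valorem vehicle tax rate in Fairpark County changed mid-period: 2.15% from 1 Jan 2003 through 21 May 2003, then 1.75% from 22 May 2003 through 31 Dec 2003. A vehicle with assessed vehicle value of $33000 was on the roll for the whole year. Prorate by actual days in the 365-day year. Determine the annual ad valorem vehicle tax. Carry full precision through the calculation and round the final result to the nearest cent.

1 Jan – 21 May 2003: 141 days at 2.15% → $33000 × 2.15% × 141/365 = $274.0808
22 May – 31 Dec 2003: 224 days at 1.75% → $33000 × 1.75% × 224/365 = $354.4110
Total = $628.4918

$628.49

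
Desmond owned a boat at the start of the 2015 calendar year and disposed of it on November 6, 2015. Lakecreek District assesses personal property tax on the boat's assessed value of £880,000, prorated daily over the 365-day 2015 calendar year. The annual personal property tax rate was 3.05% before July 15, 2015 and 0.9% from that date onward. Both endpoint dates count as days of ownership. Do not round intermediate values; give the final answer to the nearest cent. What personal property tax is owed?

£16,834.52

January 1 – July 14, 2015: 195 days at 3.05% → £880,000 × 3.05% × 195/365 = £14,339.1781
July 15 – November 6, 2015: 115 days at 0.9% → £880,000 × 0.9% × 115/365 = £2,495.3425
Total = £16,834.5205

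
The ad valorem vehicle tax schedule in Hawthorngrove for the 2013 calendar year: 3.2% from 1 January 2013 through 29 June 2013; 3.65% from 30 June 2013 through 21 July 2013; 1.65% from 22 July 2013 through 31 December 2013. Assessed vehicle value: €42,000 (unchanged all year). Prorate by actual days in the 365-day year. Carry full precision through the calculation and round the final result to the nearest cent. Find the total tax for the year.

1 January – 29 June 2013: 180 days at 3.2% → €42,000 × 3.2% × 180/365 = €662.7945
30 June – 21 July 2013: 22 days at 3.65% → €42,000 × 3.65% × 22/365 = €92.4000
22 July – 31 December 2013: 163 days at 1.65% → €42,000 × 1.65% × 163/365 = €309.4767
Total = €1,064.6712

€1,064.67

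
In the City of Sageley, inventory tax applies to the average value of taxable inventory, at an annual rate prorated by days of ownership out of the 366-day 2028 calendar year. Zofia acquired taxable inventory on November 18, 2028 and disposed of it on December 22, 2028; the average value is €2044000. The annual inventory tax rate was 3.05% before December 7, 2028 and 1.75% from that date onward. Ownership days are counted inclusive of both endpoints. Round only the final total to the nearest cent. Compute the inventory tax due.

€4800.05

November 18 – December 6, 2028: 19 days at 3.05% → €2044000 × 3.05% × 19/366 = €3236.3333
December 7 – December 22, 2028: 16 days at 1.75% → €2044000 × 1.75% × 16/366 = €1563.7158
Total = €4800.0492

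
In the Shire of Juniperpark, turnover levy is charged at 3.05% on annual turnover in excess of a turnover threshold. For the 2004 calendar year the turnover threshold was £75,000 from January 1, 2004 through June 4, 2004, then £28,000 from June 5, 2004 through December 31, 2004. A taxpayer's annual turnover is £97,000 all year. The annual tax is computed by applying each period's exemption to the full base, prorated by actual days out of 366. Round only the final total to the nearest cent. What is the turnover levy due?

£1,493.50

January 1 – June 4, 2004: 156 days, exemption £75,000 → (£97,000 − £75,000) × 3.05% × 156/366 = £286.0000
June 5 – December 31, 2004: 210 days, exemption £28,000 → (£97,000 − £28,000) × 3.05% × 210/366 = £1,207.5000
Total = £1,493.5000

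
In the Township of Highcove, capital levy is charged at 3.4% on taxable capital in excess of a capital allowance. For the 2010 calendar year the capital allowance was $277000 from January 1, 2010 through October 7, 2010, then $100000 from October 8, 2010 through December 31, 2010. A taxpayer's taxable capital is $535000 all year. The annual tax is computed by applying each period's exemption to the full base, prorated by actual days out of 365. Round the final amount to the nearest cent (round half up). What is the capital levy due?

January 1 – October 7, 2010: 280 days, exemption $277000 → ($535000 − $277000) × 3.4% × 280/365 = $6729.2055
October 8 – December 31, 2010: 85 days, exemption $100000 → ($535000 − $100000) × 3.4% × 85/365 = $3444.2466
Total = $10173.4521

$10173.45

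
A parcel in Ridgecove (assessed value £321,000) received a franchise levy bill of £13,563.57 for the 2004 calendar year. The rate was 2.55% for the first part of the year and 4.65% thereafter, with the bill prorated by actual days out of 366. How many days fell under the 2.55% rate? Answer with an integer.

Let d = days at the first rate; then 366 − d days at the second rate.
£321,000 × [2.55%·d + 4.65%·(366−d)] / 366 = £13,563.57
Solving gives d = 74, so the new rate took effect on March 15, 2004.

74 days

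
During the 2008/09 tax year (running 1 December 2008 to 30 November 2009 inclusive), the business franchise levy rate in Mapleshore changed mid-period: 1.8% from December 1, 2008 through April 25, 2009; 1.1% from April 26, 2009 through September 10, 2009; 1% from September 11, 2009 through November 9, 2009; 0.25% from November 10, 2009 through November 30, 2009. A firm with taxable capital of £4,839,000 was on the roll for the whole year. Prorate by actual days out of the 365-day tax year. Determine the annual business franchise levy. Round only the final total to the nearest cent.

December 1, 2008 – April 25, 2009: 146 days at 1.8% → £4,839,000 × 1.8% × 146/365 = £34,840.8000
April 26 – September 10, 2009: 138 days at 1.1% → £4,839,000 × 1.1% × 138/365 = £20,124.9370
September 11 – November 9, 2009: 60 days at 1% → £4,839,000 × 1% × 60/365 = £7,954.5205
November 10 – November 30, 2009: 21 days at 0.25% → £4,839,000 × 0.25% × 21/365 = £696.0205
Total = £63,616.2781

£63,616.28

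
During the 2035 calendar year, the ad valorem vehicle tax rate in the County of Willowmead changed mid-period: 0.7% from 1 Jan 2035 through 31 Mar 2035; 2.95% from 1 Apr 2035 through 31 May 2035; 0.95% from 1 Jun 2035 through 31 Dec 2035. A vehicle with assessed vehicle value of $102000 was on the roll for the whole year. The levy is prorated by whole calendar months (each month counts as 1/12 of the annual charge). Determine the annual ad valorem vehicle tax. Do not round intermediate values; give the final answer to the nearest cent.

$1245.25

1 Jan – 31 Mar 2035: 3 months at 0.7% → $102000 × 0.7% × 3/12 = $178.5000
1 Apr – 31 May 2035: 2 months at 2.95% → $102000 × 2.95% × 2/12 = $501.5000
1 Jun – 31 Dec 2035: 7 months at 0.95% → $102000 × 0.95% × 7/12 = $565.2500
Total = $1245.2500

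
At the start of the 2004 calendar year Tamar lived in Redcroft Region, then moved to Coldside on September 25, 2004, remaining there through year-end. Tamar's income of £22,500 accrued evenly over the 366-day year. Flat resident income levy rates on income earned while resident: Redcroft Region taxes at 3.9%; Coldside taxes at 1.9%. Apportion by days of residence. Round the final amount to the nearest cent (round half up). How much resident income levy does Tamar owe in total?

£757.01

Redcroft Region, January 1 – September 24, 2004: 268 days → £22,500 × 3.9% × 268/366 = £642.5410
Coldside, September 25 – December 31, 2004: 98 days → £22,500 × 1.9% × 98/366 = £114.4672
Total = £757.0082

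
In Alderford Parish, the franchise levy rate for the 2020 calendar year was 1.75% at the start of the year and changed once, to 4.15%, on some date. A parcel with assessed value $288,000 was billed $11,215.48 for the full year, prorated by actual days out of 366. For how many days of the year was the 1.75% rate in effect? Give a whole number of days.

Let d = days at the first rate; then 366 − d days at the second rate.
$288,000 × [1.75%·d + 4.15%·(366−d)] / 366 = $11,215.48
Solving gives d = 39, so the new rate took effect on 9 Feb 2020.

39 days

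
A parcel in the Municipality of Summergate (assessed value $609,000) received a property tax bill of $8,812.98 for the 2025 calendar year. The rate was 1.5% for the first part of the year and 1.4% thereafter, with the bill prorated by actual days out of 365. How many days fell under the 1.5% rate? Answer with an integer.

172 days

Let d = days at the first rate; then 365 − d days at the second rate.
$609,000 × [1.5%·d + 1.4%·(365−d)] / 365 = $8,812.98
Solving gives d = 172, so the new rate took effect on 22 Jun 2025.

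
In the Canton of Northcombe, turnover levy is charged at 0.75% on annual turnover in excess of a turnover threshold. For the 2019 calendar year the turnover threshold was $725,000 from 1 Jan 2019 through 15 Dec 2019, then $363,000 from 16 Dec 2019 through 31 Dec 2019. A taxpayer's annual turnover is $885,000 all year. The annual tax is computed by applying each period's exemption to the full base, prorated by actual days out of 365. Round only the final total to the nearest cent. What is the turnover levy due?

1 Jan – 15 Dec 2019: 349 days, exemption $725,000 → ($885,000 − $725,000) × 0.75% × 349/365 = $1,147.3973
16 Dec – 31 Dec 2019: 16 days, exemption $363,000 → ($885,000 − $363,000) × 0.75% × 16/365 = $171.6164
Total = $1,319.0137

$1,319.01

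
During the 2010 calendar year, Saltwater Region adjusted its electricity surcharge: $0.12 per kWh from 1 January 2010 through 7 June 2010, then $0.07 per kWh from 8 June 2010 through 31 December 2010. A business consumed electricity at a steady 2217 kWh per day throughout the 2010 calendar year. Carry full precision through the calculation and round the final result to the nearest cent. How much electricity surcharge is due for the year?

1 January – 7 June 2010: 158 days × 2217 kWh/day = 350,286 kWh at $0.12/kWh → $42,034.32
8 June – 31 December 2010: 207 days × 2217 kWh/day = 458,919 kWh at $0.07/kWh → $32,124.33

$74,158.65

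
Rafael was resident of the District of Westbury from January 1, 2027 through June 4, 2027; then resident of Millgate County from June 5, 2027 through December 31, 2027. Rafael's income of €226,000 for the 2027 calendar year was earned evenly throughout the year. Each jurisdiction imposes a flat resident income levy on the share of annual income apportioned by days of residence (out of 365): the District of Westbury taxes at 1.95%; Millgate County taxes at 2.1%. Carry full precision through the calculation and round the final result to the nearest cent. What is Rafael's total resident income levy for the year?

The District of Westbury, January 1 – June 4, 2027: 155 days → €226,000 × 1.95% × 155/365 = €1,871.4658
Millgate County, June 5 – December 31, 2027: 210 days → €226,000 × 2.1% × 210/365 = €2,730.5753
Total = €4,602.0411

€4,602.04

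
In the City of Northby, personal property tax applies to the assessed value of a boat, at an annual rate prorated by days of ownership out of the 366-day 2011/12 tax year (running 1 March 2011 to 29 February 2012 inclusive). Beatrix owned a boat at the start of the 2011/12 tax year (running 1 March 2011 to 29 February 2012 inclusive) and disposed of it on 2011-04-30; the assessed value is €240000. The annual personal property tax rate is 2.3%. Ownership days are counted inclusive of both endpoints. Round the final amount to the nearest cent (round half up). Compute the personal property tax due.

€920.00

Days held (2011-03-01 to 2011-04-30): 61 out of 366
Tax = €240000 × 2.3% × 61/366 = €920.0000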